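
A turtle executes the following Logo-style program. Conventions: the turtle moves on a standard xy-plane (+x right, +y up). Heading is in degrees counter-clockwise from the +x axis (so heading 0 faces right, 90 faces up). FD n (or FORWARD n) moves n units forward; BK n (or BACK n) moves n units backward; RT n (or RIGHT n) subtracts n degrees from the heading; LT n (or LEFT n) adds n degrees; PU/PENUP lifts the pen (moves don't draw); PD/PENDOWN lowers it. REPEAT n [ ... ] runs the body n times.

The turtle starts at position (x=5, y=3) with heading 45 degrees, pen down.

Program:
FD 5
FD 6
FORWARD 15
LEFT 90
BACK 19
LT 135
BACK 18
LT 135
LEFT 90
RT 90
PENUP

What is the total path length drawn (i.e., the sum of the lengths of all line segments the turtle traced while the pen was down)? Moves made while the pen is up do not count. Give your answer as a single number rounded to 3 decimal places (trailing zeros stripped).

Executing turtle program step by step:
Start: pos=(5,3), heading=45, pen down
FD 5: (5,3) -> (8.536,6.536) [heading=45, draw]
FD 6: (8.536,6.536) -> (12.778,10.778) [heading=45, draw]
FD 15: (12.778,10.778) -> (23.385,21.385) [heading=45, draw]
LT 90: heading 45 -> 135
BK 19: (23.385,21.385) -> (36.82,7.95) [heading=135, draw]
LT 135: heading 135 -> 270
BK 18: (36.82,7.95) -> (36.82,25.95) [heading=270, draw]
LT 135: heading 270 -> 45
LT 90: heading 45 -> 135
RT 90: heading 135 -> 45
PU: pen up
Final: pos=(36.82,25.95), heading=45, 5 segment(s) drawn

Segment lengths:
  seg 1: (5,3) -> (8.536,6.536), length = 5
  seg 2: (8.536,6.536) -> (12.778,10.778), length = 6
  seg 3: (12.778,10.778) -> (23.385,21.385), length = 15
  seg 4: (23.385,21.385) -> (36.82,7.95), length = 19
  seg 5: (36.82,7.95) -> (36.82,25.95), length = 18
Total = 63

Answer: 63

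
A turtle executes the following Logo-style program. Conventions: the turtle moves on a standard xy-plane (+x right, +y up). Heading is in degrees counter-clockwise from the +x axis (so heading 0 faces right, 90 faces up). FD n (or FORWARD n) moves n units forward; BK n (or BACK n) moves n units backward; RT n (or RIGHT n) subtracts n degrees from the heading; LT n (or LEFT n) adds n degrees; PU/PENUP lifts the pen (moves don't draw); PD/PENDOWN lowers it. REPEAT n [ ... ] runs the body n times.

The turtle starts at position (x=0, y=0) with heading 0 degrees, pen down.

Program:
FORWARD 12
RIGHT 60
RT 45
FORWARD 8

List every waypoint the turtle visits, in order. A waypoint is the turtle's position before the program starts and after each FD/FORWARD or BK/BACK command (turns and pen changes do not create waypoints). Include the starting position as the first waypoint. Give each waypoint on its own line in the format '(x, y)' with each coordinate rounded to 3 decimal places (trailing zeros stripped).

Executing turtle program step by step:
Start: pos=(0,0), heading=0, pen down
FD 12: (0,0) -> (12,0) [heading=0, draw]
RT 60: heading 0 -> 300
RT 45: heading 300 -> 255
FD 8: (12,0) -> (9.929,-7.727) [heading=255, draw]
Final: pos=(9.929,-7.727), heading=255, 2 segment(s) drawn
Waypoints (3 total):
(0, 0)
(12, 0)
(9.929, -7.727)

Answer: (0, 0)
(12, 0)
(9.929, -7.727)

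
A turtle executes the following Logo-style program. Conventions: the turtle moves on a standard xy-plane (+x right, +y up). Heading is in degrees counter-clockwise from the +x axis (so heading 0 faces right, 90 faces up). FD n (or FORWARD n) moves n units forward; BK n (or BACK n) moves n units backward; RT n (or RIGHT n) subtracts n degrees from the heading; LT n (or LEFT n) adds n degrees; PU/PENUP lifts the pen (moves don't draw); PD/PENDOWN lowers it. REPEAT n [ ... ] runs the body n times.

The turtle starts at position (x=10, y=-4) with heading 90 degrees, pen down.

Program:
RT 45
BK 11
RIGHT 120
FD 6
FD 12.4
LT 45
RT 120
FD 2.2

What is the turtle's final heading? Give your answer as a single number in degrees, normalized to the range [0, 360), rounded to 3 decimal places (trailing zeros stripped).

Executing turtle program step by step:
Start: pos=(10,-4), heading=90, pen down
RT 45: heading 90 -> 45
BK 11: (10,-4) -> (2.222,-11.778) [heading=45, draw]
RT 120: heading 45 -> 285
FD 6: (2.222,-11.778) -> (3.775,-17.574) [heading=285, draw]
FD 12.4: (3.775,-17.574) -> (6.984,-29.551) [heading=285, draw]
LT 45: heading 285 -> 330
RT 120: heading 330 -> 210
FD 2.2: (6.984,-29.551) -> (5.079,-30.651) [heading=210, draw]
Final: pos=(5.079,-30.651), heading=210, 4 segment(s) drawn

Answer: 210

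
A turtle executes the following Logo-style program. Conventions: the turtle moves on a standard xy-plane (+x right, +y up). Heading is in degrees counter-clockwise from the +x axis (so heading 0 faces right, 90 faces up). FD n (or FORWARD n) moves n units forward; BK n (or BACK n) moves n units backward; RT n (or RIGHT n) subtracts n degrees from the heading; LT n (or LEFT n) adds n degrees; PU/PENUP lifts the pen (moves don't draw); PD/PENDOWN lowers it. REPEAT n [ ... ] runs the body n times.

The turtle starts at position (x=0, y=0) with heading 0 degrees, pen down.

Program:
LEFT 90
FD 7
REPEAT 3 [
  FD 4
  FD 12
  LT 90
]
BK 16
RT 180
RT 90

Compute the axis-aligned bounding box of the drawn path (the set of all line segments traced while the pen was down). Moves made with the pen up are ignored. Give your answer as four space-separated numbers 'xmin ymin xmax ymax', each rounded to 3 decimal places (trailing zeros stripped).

Answer: -32 0 0 23

Derivation:
Executing turtle program step by step:
Start: pos=(0,0), heading=0, pen down
LT 90: heading 0 -> 90
FD 7: (0,0) -> (0,7) [heading=90, draw]
REPEAT 3 [
  -- iteration 1/3 --
  FD 4: (0,7) -> (0,11) [heading=90, draw]
  FD 12: (0,11) -> (0,23) [heading=90, draw]
  LT 90: heading 90 -> 180
  -- iteration 2/3 --
  FD 4: (0,23) -> (-4,23) [heading=180, draw]
  FD 12: (-4,23) -> (-16,23) [heading=180, draw]
  LT 90: heading 180 -> 270
  -- iteration 3/3 --
  FD 4: (-16,23) -> (-16,19) [heading=270, draw]
  FD 12: (-16,19) -> (-16,7) [heading=270, draw]
  LT 90: heading 270 -> 0
]
BK 16: (-16,7) -> (-32,7) [heading=0, draw]
RT 180: heading 0 -> 180
RT 90: heading 180 -> 90
Final: pos=(-32,7), heading=90, 8 segment(s) drawn

Segment endpoints: x in {-32, -16, -16, -4, 0, 0, 0, 0}, y in {0, 7, 7, 11, 19, 23}
xmin=-32, ymin=0, xmax=0, ymax=23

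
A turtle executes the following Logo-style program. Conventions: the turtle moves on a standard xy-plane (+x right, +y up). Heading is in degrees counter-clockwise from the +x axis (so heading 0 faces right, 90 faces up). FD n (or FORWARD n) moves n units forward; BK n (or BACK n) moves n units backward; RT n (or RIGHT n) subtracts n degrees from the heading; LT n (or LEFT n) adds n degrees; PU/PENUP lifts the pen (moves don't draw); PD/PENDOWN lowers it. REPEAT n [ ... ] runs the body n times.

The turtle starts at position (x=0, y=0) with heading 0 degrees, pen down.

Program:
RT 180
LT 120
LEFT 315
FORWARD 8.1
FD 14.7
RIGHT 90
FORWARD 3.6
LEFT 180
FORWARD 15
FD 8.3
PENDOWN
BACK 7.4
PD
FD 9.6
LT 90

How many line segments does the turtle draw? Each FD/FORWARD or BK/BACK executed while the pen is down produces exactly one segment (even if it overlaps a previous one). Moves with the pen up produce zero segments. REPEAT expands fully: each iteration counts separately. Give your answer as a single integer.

Executing turtle program step by step:
Start: pos=(0,0), heading=0, pen down
RT 180: heading 0 -> 180
LT 120: heading 180 -> 300
LT 315: heading 300 -> 255
FD 8.1: (0,0) -> (-2.096,-7.824) [heading=255, draw]
FD 14.7: (-2.096,-7.824) -> (-5.901,-22.023) [heading=255, draw]
RT 90: heading 255 -> 165
FD 3.6: (-5.901,-22.023) -> (-9.378,-21.091) [heading=165, draw]
LT 180: heading 165 -> 345
FD 15: (-9.378,-21.091) -> (5.11,-24.974) [heading=345, draw]
FD 8.3: (5.11,-24.974) -> (13.128,-27.122) [heading=345, draw]
PD: pen down
BK 7.4: (13.128,-27.122) -> (5.98,-25.207) [heading=345, draw]
PD: pen down
FD 9.6: (5.98,-25.207) -> (15.253,-27.691) [heading=345, draw]
LT 90: heading 345 -> 75
Final: pos=(15.253,-27.691), heading=75, 7 segment(s) drawn
Segments drawn: 7

Answer: 7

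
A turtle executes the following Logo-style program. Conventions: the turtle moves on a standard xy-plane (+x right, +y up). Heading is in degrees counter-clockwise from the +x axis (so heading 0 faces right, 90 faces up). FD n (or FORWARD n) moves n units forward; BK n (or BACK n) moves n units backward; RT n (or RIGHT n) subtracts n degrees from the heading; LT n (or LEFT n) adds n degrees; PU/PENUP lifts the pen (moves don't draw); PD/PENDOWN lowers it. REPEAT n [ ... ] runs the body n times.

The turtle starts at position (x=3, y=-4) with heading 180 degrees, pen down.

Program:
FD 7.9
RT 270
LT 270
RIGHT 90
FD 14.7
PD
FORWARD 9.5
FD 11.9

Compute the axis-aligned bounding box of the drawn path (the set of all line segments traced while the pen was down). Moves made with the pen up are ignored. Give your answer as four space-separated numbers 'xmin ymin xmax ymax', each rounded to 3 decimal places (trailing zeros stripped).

Executing turtle program step by step:
Start: pos=(3,-4), heading=180, pen down
FD 7.9: (3,-4) -> (-4.9,-4) [heading=180, draw]
RT 270: heading 180 -> 270
LT 270: heading 270 -> 180
RT 90: heading 180 -> 90
FD 14.7: (-4.9,-4) -> (-4.9,10.7) [heading=90, draw]
PD: pen down
FD 9.5: (-4.9,10.7) -> (-4.9,20.2) [heading=90, draw]
FD 11.9: (-4.9,20.2) -> (-4.9,32.1) [heading=90, draw]
Final: pos=(-4.9,32.1), heading=90, 4 segment(s) drawn

Segment endpoints: x in {-4.9, -4.9, -4.9, -4.9, 3}, y in {-4, -4, 10.7, 20.2, 32.1}
xmin=-4.9, ymin=-4, xmax=3, ymax=32.1

Answer: -4.9 -4 3 32.1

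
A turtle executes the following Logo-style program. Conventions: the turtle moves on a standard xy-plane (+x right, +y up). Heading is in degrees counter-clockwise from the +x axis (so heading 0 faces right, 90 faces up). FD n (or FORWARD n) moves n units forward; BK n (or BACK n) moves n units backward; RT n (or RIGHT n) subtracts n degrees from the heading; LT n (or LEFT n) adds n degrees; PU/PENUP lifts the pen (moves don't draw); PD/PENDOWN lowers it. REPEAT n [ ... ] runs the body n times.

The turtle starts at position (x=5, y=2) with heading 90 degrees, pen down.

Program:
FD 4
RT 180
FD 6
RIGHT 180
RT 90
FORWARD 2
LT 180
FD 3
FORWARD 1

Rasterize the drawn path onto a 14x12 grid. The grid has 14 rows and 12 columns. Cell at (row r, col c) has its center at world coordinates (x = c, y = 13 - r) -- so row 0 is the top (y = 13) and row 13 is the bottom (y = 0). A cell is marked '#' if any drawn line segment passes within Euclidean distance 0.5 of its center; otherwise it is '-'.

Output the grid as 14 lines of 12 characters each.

Answer: ------------
------------
------------
------------
------------
------------
------------
-----#------
-----#------
-----#------
-----#------
-----#------
-----#------
---#####----

Derivation:
Segment 0: (5,2) -> (5,6)
Segment 1: (5,6) -> (5,0)
Segment 2: (5,0) -> (7,0)
Segment 3: (7,0) -> (4,0)
Segment 4: (4,0) -> (3,0)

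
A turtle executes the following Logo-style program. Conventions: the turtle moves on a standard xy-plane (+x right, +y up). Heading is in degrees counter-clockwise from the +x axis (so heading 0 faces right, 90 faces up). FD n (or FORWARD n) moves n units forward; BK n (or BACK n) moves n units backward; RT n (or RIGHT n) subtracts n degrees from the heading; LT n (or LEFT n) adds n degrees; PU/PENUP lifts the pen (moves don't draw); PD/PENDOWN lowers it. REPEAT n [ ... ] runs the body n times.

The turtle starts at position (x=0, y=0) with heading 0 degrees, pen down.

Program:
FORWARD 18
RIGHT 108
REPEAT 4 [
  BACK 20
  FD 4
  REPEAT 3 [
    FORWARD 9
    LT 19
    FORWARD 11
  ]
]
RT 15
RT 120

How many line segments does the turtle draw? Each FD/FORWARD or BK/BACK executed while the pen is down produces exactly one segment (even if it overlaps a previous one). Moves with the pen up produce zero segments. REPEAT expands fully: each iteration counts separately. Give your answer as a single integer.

Executing turtle program step by step:
Start: pos=(0,0), heading=0, pen down
FD 18: (0,0) -> (18,0) [heading=0, draw]
RT 108: heading 0 -> 252
REPEAT 4 [
  -- iteration 1/4 --
  BK 20: (18,0) -> (24.18,19.021) [heading=252, draw]
  FD 4: (24.18,19.021) -> (22.944,15.217) [heading=252, draw]
  REPEAT 3 [
    -- iteration 1/3 --
    FD 9: (22.944,15.217) -> (20.163,6.657) [heading=252, draw]
    LT 19: heading 252 -> 271
    FD 11: (20.163,6.657) -> (20.355,-4.341) [heading=271, draw]
    -- iteration 2/3 --
    FD 9: (20.355,-4.341) -> (20.512,-13.34) [heading=271, draw]
    LT 19: heading 271 -> 290
    FD 11: (20.512,-13.34) -> (24.274,-23.676) [heading=290, draw]
    -- iteration 3/3 --
    FD 9: (24.274,-23.676) -> (27.353,-32.133) [heading=290, draw]
    LT 19: heading 290 -> 309
    FD 11: (27.353,-32.133) -> (34.275,-40.682) [heading=309, draw]
  ]
  -- iteration 2/4 --
  BK 20: (34.275,-40.682) -> (21.689,-25.139) [heading=309, draw]
  FD 4: (21.689,-25.139) -> (24.206,-28.248) [heading=309, draw]
  REPEAT 3 [
    -- iteration 1/3 --
    FD 9: (24.206,-28.248) -> (29.87,-35.242) [heading=309, draw]
    LT 19: heading 309 -> 328
    FD 11: (29.87,-35.242) -> (39.198,-41.071) [heading=328, draw]
    -- iteration 2/3 --
    FD 9: (39.198,-41.071) -> (46.831,-45.84) [heading=328, draw]
    LT 19: heading 328 -> 347
    FD 11: (46.831,-45.84) -> (57.549,-48.315) [heading=347, draw]
    -- iteration 3/3 --
    FD 9: (57.549,-48.315) -> (66.318,-50.339) [heading=347, draw]
    LT 19: heading 347 -> 6
    FD 11: (66.318,-50.339) -> (77.258,-49.19) [heading=6, draw]
  ]
  -- iteration 3/4 --
  BK 20: (77.258,-49.19) -> (57.368,-51.28) [heading=6, draw]
  FD 4: (57.368,-51.28) -> (61.346,-50.862) [heading=6, draw]
  REPEAT 3 [
    -- iteration 1/3 --
    FD 9: (61.346,-50.862) -> (70.296,-49.921) [heading=6, draw]
    LT 19: heading 6 -> 25
    FD 11: (70.296,-49.921) -> (80.266,-45.272) [heading=25, draw]
    -- iteration 2/3 --
    FD 9: (80.266,-45.272) -> (88.422,-41.469) [heading=25, draw]
    LT 19: heading 25 -> 44
    FD 11: (88.422,-41.469) -> (96.335,-33.828) [heading=44, draw]
    -- iteration 3/3 --
    FD 9: (96.335,-33.828) -> (102.809,-27.576) [heading=44, draw]
    LT 19: heading 44 -> 63
    FD 11: (102.809,-27.576) -> (107.803,-17.775) [heading=63, draw]
  ]
  -- iteration 4/4 --
  BK 20: (107.803,-17.775) -> (98.723,-35.595) [heading=63, draw]
  FD 4: (98.723,-35.595) -> (100.539,-32.031) [heading=63, draw]
  REPEAT 3 [
    -- iteration 1/3 --
    FD 9: (100.539,-32.031) -> (104.625,-24.012) [heading=63, draw]
    LT 19: heading 63 -> 82
    FD 11: (104.625,-24.012) -> (106.156,-13.119) [heading=82, draw]
    -- iteration 2/3 --
    FD 9: (106.156,-13.119) -> (107.409,-4.206) [heading=82, draw]
    LT 19: heading 82 -> 101
    FD 11: (107.409,-4.206) -> (105.31,6.592) [heading=101, draw]
    -- iteration 3/3 --
    FD 9: (105.31,6.592) -> (103.592,15.426) [heading=101, draw]
    LT 19: heading 101 -> 120
    FD 11: (103.592,15.426) -> (98.092,24.952) [heading=120, draw]
  ]
]
RT 15: heading 120 -> 105
RT 120: heading 105 -> 345
Final: pos=(98.092,24.952), heading=345, 33 segment(s) drawn
Segments drawn: 33

Answer: 33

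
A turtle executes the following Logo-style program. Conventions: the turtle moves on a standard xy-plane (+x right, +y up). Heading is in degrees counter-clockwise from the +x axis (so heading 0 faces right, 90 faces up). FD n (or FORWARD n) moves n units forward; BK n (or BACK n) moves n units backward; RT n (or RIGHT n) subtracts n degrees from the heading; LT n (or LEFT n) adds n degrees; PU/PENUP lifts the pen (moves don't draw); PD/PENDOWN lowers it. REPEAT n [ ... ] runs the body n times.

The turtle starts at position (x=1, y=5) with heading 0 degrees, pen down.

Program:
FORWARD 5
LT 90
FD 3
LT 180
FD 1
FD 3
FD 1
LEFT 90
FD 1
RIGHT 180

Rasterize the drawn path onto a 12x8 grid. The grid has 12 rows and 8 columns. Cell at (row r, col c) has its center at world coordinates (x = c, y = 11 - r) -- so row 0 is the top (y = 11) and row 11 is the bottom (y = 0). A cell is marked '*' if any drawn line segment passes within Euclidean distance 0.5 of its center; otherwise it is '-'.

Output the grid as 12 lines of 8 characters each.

Segment 0: (1,5) -> (6,5)
Segment 1: (6,5) -> (6,8)
Segment 2: (6,8) -> (6,7)
Segment 3: (6,7) -> (6,4)
Segment 4: (6,4) -> (6,3)
Segment 5: (6,3) -> (7,3)

Answer: --------
--------
--------
------*-
------*-
------*-
-******-
------*-
------**
--------
--------
--------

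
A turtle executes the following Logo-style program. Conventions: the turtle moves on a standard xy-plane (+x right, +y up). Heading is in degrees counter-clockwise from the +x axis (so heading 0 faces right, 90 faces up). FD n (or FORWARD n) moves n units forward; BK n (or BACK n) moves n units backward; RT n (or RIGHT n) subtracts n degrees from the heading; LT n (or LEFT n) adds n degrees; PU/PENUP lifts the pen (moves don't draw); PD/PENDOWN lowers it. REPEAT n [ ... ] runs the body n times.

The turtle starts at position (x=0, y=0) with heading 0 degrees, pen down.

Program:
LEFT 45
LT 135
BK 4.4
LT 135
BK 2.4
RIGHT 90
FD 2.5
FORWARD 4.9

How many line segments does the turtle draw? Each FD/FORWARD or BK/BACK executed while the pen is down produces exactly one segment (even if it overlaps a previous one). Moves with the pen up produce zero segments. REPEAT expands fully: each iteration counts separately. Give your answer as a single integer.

Answer: 4

Derivation:
Executing turtle program step by step:
Start: pos=(0,0), heading=0, pen down
LT 45: heading 0 -> 45
LT 135: heading 45 -> 180
BK 4.4: (0,0) -> (4.4,0) [heading=180, draw]
LT 135: heading 180 -> 315
BK 2.4: (4.4,0) -> (2.703,1.697) [heading=315, draw]
RT 90: heading 315 -> 225
FD 2.5: (2.703,1.697) -> (0.935,-0.071) [heading=225, draw]
FD 4.9: (0.935,-0.071) -> (-2.53,-3.536) [heading=225, draw]
Final: pos=(-2.53,-3.536), heading=225, 4 segment(s) drawn
Segments drawn: 4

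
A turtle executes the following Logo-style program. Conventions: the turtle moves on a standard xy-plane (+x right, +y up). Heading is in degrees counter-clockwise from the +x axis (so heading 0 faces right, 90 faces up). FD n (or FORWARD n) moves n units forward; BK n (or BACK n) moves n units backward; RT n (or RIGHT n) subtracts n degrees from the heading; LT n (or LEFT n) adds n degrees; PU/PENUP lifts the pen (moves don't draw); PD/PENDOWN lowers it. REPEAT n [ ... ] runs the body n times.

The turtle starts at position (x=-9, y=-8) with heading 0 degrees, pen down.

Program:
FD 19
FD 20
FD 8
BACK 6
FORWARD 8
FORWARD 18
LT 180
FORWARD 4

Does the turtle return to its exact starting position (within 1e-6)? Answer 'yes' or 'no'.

Answer: no

Derivation:
Executing turtle program step by step:
Start: pos=(-9,-8), heading=0, pen down
FD 19: (-9,-8) -> (10,-8) [heading=0, draw]
FD 20: (10,-8) -> (30,-8) [heading=0, draw]
FD 8: (30,-8) -> (38,-8) [heading=0, draw]
BK 6: (38,-8) -> (32,-8) [heading=0, draw]
FD 8: (32,-8) -> (40,-8) [heading=0, draw]
FD 18: (40,-8) -> (58,-8) [heading=0, draw]
LT 180: heading 0 -> 180
FD 4: (58,-8) -> (54,-8) [heading=180, draw]
Final: pos=(54,-8), heading=180, 7 segment(s) drawn

Start position: (-9, -8)
Final position: (54, -8)
Distance = 63; >= 1e-6 -> NOT closed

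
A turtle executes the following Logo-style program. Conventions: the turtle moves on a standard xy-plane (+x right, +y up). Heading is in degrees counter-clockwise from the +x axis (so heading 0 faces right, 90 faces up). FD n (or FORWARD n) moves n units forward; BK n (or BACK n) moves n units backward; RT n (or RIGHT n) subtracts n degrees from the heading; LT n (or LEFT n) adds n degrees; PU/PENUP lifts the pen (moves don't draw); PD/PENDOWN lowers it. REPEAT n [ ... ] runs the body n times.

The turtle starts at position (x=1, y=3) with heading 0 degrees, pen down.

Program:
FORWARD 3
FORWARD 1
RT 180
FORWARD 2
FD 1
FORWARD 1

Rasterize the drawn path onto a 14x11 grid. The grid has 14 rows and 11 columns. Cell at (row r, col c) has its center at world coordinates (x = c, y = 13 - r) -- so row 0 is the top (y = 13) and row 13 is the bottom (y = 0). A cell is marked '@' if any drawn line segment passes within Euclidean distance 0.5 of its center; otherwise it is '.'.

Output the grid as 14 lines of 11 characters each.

Segment 0: (1,3) -> (4,3)
Segment 1: (4,3) -> (5,3)
Segment 2: (5,3) -> (3,3)
Segment 3: (3,3) -> (2,3)
Segment 4: (2,3) -> (1,3)

Answer: ...........
...........
...........
...........
...........
...........
...........
...........
...........
...........
.@@@@@.....
...........
...........
...........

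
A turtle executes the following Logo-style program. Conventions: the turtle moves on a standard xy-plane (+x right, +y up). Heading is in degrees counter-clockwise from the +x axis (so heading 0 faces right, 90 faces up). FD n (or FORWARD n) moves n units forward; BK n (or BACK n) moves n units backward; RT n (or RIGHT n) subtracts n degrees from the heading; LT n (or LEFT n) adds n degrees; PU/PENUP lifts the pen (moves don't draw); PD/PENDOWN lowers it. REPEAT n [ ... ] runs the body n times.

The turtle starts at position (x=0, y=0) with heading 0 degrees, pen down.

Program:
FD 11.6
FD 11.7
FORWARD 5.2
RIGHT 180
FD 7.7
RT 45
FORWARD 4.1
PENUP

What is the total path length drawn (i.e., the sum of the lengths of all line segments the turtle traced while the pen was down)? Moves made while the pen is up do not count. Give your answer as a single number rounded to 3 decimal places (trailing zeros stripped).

Executing turtle program step by step:
Start: pos=(0,0), heading=0, pen down
FD 11.6: (0,0) -> (11.6,0) [heading=0, draw]
FD 11.7: (11.6,0) -> (23.3,0) [heading=0, draw]
FD 5.2: (23.3,0) -> (28.5,0) [heading=0, draw]
RT 180: heading 0 -> 180
FD 7.7: (28.5,0) -> (20.8,0) [heading=180, draw]
RT 45: heading 180 -> 135
FD 4.1: (20.8,0) -> (17.901,2.899) [heading=135, draw]
PU: pen up
Final: pos=(17.901,2.899), heading=135, 5 segment(s) drawn

Segment lengths:
  seg 1: (0,0) -> (11.6,0), length = 11.6
  seg 2: (11.6,0) -> (23.3,0), length = 11.7
  seg 3: (23.3,0) -> (28.5,0), length = 5.2
  seg 4: (28.5,0) -> (20.8,0), length = 7.7
  seg 5: (20.8,0) -> (17.901,2.899), length = 4.1
Total = 40.3

Answer: 40.3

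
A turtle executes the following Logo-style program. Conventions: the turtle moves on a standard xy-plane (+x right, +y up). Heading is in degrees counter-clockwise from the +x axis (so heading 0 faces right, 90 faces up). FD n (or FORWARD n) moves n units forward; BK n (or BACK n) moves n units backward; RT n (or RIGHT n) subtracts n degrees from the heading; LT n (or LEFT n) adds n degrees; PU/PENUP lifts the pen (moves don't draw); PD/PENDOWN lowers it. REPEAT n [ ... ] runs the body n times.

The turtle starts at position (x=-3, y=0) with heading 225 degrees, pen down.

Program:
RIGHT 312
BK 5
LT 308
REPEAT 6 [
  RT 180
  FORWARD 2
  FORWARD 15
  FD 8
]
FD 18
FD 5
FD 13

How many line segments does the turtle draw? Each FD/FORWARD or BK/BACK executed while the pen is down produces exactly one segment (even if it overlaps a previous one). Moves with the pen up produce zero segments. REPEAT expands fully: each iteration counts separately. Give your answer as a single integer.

Answer: 22

Derivation:
Executing turtle program step by step:
Start: pos=(-3,0), heading=225, pen down
RT 312: heading 225 -> 273
BK 5: (-3,0) -> (-3.262,4.993) [heading=273, draw]
LT 308: heading 273 -> 221
REPEAT 6 [
  -- iteration 1/6 --
  RT 180: heading 221 -> 41
  FD 2: (-3.262,4.993) -> (-1.752,6.305) [heading=41, draw]
  FD 15: (-1.752,6.305) -> (9.568,16.146) [heading=41, draw]
  FD 8: (9.568,16.146) -> (15.606,21.395) [heading=41, draw]
  -- iteration 2/6 --
  RT 180: heading 41 -> 221
  FD 2: (15.606,21.395) -> (14.097,20.083) [heading=221, draw]
  FD 15: (14.097,20.083) -> (2.776,10.242) [heading=221, draw]
  FD 8: (2.776,10.242) -> (-3.262,4.993) [heading=221, draw]
  -- iteration 3/6 --
  RT 180: heading 221 -> 41
  FD 2: (-3.262,4.993) -> (-1.752,6.305) [heading=41, draw]
  FD 15: (-1.752,6.305) -> (9.568,16.146) [heading=41, draw]
  FD 8: (9.568,16.146) -> (15.606,21.395) [heading=41, draw]
  -- iteration 4/6 --
  RT 180: heading 41 -> 221
  FD 2: (15.606,21.395) -> (14.097,20.083) [heading=221, draw]
  FD 15: (14.097,20.083) -> (2.776,10.242) [heading=221, draw]
  FD 8: (2.776,10.242) -> (-3.262,4.993) [heading=221, draw]
  -- iteration 5/6 --
  RT 180: heading 221 -> 41
  FD 2: (-3.262,4.993) -> (-1.752,6.305) [heading=41, draw]
  FD 15: (-1.752,6.305) -> (9.568,16.146) [heading=41, draw]
  FD 8: (9.568,16.146) -> (15.606,21.395) [heading=41, draw]
  -- iteration 6/6 --
  RT 180: heading 41 -> 221
  FD 2: (15.606,21.395) -> (14.097,20.083) [heading=221, draw]
  FD 15: (14.097,20.083) -> (2.776,10.242) [heading=221, draw]
  FD 8: (2.776,10.242) -> (-3.262,4.993) [heading=221, draw]
]
FD 18: (-3.262,4.993) -> (-16.846,-6.816) [heading=221, draw]
FD 5: (-16.846,-6.816) -> (-20.62,-10.096) [heading=221, draw]
FD 13: (-20.62,-10.096) -> (-30.431,-18.625) [heading=221, draw]
Final: pos=(-30.431,-18.625), heading=221, 22 segment(s) drawn
Segments drawn: 22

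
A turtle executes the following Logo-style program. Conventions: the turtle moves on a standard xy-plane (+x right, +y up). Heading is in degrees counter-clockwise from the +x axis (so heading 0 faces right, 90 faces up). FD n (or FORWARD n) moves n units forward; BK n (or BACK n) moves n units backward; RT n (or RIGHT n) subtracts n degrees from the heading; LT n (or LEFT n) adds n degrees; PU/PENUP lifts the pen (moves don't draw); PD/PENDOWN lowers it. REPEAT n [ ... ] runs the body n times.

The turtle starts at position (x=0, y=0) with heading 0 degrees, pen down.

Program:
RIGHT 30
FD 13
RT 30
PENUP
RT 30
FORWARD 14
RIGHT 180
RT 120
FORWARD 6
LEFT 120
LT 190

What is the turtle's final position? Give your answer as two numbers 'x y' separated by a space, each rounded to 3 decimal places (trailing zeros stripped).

Answer: 16.454 -23.5

Derivation:
Executing turtle program step by step:
Start: pos=(0,0), heading=0, pen down
RT 30: heading 0 -> 330
FD 13: (0,0) -> (11.258,-6.5) [heading=330, draw]
RT 30: heading 330 -> 300
PU: pen up
RT 30: heading 300 -> 270
FD 14: (11.258,-6.5) -> (11.258,-20.5) [heading=270, move]
RT 180: heading 270 -> 90
RT 120: heading 90 -> 330
FD 6: (11.258,-20.5) -> (16.454,-23.5) [heading=330, move]
LT 120: heading 330 -> 90
LT 190: heading 90 -> 280
Final: pos=(16.454,-23.5), heading=280, 1 segment(s) drawn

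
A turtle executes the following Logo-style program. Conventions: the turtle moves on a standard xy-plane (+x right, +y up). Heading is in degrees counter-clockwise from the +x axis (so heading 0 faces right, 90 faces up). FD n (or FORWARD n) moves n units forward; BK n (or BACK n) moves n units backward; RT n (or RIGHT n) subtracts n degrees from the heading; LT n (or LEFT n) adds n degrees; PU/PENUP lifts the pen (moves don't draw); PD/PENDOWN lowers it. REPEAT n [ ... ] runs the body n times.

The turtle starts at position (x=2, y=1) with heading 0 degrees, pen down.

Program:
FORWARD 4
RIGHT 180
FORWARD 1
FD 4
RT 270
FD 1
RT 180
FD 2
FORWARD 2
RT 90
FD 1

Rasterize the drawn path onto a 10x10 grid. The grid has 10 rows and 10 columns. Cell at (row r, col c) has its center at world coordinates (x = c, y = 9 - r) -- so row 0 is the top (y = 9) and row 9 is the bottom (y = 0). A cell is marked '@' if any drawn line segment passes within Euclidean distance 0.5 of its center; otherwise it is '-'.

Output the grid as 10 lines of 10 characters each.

Segment 0: (2,1) -> (6,1)
Segment 1: (6,1) -> (5,1)
Segment 2: (5,1) -> (1,1)
Segment 3: (1,1) -> (1,-0)
Segment 4: (1,-0) -> (1,2)
Segment 5: (1,2) -> (1,4)
Segment 6: (1,4) -> (2,4)

Answer: ----------
----------
----------
----------
----------
-@@-------
-@--------
-@--------
-@@@@@@---
-@--------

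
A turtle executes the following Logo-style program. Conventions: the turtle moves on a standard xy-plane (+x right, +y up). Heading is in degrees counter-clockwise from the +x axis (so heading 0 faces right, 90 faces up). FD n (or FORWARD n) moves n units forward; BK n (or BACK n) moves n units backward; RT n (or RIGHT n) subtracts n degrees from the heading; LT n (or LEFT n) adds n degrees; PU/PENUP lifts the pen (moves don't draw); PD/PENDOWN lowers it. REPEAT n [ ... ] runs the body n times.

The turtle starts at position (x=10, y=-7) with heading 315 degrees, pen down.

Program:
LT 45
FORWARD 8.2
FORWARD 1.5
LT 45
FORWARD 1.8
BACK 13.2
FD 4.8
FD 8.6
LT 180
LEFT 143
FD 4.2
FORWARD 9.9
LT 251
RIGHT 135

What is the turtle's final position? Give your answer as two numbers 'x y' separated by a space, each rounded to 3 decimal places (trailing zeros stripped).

Executing turtle program step by step:
Start: pos=(10,-7), heading=315, pen down
LT 45: heading 315 -> 0
FD 8.2: (10,-7) -> (18.2,-7) [heading=0, draw]
FD 1.5: (18.2,-7) -> (19.7,-7) [heading=0, draw]
LT 45: heading 0 -> 45
FD 1.8: (19.7,-7) -> (20.973,-5.727) [heading=45, draw]
BK 13.2: (20.973,-5.727) -> (11.639,-15.061) [heading=45, draw]
FD 4.8: (11.639,-15.061) -> (15.033,-11.667) [heading=45, draw]
FD 8.6: (15.033,-11.667) -> (21.114,-5.586) [heading=45, draw]
LT 180: heading 45 -> 225
LT 143: heading 225 -> 8
FD 4.2: (21.114,-5.586) -> (25.273,-5.001) [heading=8, draw]
FD 9.9: (25.273,-5.001) -> (35.077,-3.623) [heading=8, draw]
LT 251: heading 8 -> 259
RT 135: heading 259 -> 124
Final: pos=(35.077,-3.623), heading=124, 8 segment(s) drawn

Answer: 35.077 -3.623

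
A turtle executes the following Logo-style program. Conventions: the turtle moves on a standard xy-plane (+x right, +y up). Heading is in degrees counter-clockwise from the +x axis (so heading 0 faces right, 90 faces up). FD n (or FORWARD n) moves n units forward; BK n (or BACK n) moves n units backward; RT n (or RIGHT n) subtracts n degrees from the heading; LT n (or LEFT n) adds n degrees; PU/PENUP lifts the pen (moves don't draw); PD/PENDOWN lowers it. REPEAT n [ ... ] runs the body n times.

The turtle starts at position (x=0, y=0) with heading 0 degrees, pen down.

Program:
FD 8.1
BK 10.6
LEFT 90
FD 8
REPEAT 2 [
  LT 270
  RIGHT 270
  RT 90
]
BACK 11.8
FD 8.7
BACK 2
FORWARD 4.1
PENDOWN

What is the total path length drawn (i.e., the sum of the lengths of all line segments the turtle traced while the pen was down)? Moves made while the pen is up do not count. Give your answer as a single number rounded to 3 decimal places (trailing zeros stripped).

Answer: 53.3

Derivation:
Executing turtle program step by step:
Start: pos=(0,0), heading=0, pen down
FD 8.1: (0,0) -> (8.1,0) [heading=0, draw]
BK 10.6: (8.1,0) -> (-2.5,0) [heading=0, draw]
LT 90: heading 0 -> 90
FD 8: (-2.5,0) -> (-2.5,8) [heading=90, draw]
REPEAT 2 [
  -- iteration 1/2 --
  LT 270: heading 90 -> 0
  RT 270: heading 0 -> 90
  RT 90: heading 90 -> 0
  -- iteration 2/2 --
  LT 270: heading 0 -> 270
  RT 270: heading 270 -> 0
  RT 90: heading 0 -> 270
]
BK 11.8: (-2.5,8) -> (-2.5,19.8) [heading=270, draw]
FD 8.7: (-2.5,19.8) -> (-2.5,11.1) [heading=270, draw]
BK 2: (-2.5,11.1) -> (-2.5,13.1) [heading=270, draw]
FD 4.1: (-2.5,13.1) -> (-2.5,9) [heading=270, draw]
PD: pen down
Final: pos=(-2.5,9), heading=270, 7 segment(s) drawn

Segment lengths:
  seg 1: (0,0) -> (8.1,0), length = 8.1
  seg 2: (8.1,0) -> (-2.5,0), length = 10.6
  seg 3: (-2.5,0) -> (-2.5,8), length = 8
  seg 4: (-2.5,8) -> (-2.5,19.8), length = 11.8
  seg 5: (-2.5,19.8) -> (-2.5,11.1), length = 8.7
  seg 6: (-2.5,11.1) -> (-2.5,13.1), length = 2
  seg 7: (-2.5,13.1) -> (-2.5,9), length = 4.1
Total = 53.3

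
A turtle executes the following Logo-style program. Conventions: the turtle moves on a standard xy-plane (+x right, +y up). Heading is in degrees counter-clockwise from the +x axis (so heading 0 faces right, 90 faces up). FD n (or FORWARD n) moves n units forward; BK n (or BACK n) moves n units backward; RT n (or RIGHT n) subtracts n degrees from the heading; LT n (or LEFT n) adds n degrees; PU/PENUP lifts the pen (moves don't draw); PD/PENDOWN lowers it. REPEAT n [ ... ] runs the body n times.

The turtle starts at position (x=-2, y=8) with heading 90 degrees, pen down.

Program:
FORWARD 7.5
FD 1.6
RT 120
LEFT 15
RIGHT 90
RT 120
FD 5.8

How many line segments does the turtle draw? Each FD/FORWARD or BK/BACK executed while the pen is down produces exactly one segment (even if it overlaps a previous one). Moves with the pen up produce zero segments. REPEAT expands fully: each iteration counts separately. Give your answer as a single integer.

Answer: 3

Derivation:
Executing turtle program step by step:
Start: pos=(-2,8), heading=90, pen down
FD 7.5: (-2,8) -> (-2,15.5) [heading=90, draw]
FD 1.6: (-2,15.5) -> (-2,17.1) [heading=90, draw]
RT 120: heading 90 -> 330
LT 15: heading 330 -> 345
RT 90: heading 345 -> 255
RT 120: heading 255 -> 135
FD 5.8: (-2,17.1) -> (-6.101,21.201) [heading=135, draw]
Final: pos=(-6.101,21.201), heading=135, 3 segment(s) drawn
Segments drawn: 3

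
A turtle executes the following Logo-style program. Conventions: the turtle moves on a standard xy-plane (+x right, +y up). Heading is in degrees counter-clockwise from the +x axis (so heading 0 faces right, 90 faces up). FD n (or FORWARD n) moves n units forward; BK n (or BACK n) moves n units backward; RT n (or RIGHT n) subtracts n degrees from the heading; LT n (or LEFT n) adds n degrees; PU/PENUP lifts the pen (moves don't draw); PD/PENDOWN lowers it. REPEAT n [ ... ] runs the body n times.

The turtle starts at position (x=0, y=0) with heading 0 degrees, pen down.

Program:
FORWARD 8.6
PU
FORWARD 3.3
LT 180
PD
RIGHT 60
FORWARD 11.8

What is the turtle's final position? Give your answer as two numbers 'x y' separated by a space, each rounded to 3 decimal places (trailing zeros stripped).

Answer: 6 10.219

Derivation:
Executing turtle program step by step:
Start: pos=(0,0), heading=0, pen down
FD 8.6: (0,0) -> (8.6,0) [heading=0, draw]
PU: pen up
FD 3.3: (8.6,0) -> (11.9,0) [heading=0, move]
LT 180: heading 0 -> 180
PD: pen down
RT 60: heading 180 -> 120
FD 11.8: (11.9,0) -> (6,10.219) [heading=120, draw]
Final: pos=(6,10.219), heading=120, 2 segment(s) drawn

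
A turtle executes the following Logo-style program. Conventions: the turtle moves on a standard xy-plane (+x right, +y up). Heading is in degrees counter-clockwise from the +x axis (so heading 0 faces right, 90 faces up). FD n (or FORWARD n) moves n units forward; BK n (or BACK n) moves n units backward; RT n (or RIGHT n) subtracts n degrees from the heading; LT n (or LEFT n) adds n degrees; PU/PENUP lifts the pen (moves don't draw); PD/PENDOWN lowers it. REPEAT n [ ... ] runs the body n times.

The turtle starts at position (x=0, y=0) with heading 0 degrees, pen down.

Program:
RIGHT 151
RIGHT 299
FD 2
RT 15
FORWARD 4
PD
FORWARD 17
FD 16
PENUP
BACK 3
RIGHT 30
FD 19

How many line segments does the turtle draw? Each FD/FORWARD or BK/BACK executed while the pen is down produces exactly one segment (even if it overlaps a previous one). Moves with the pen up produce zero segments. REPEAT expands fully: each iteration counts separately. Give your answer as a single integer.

Executing turtle program step by step:
Start: pos=(0,0), heading=0, pen down
RT 151: heading 0 -> 209
RT 299: heading 209 -> 270
FD 2: (0,0) -> (0,-2) [heading=270, draw]
RT 15: heading 270 -> 255
FD 4: (0,-2) -> (-1.035,-5.864) [heading=255, draw]
PD: pen down
FD 17: (-1.035,-5.864) -> (-5.435,-22.284) [heading=255, draw]
FD 16: (-5.435,-22.284) -> (-9.576,-37.739) [heading=255, draw]
PU: pen up
BK 3: (-9.576,-37.739) -> (-8.8,-34.841) [heading=255, move]
RT 30: heading 255 -> 225
FD 19: (-8.8,-34.841) -> (-22.235,-48.277) [heading=225, move]
Final: pos=(-22.235,-48.277), heading=225, 4 segment(s) drawn
Segments drawn: 4

Answer: 4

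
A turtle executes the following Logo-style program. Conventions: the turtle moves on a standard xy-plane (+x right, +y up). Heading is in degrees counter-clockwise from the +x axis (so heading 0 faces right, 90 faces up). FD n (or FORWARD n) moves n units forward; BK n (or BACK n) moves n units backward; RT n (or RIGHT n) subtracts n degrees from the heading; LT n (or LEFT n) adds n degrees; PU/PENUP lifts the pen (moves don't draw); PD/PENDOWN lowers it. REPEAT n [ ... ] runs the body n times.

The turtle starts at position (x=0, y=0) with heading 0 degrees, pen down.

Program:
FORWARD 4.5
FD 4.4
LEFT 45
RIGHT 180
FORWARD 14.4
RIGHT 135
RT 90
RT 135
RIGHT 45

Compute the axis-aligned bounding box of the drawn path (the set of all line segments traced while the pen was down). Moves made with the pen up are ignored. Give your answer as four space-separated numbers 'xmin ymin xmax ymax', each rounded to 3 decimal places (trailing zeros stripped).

Answer: -1.282 -10.182 8.9 0

Derivation:
Executing turtle program step by step:
Start: pos=(0,0), heading=0, pen down
FD 4.5: (0,0) -> (4.5,0) [heading=0, draw]
FD 4.4: (4.5,0) -> (8.9,0) [heading=0, draw]
LT 45: heading 0 -> 45
RT 180: heading 45 -> 225
FD 14.4: (8.9,0) -> (-1.282,-10.182) [heading=225, draw]
RT 135: heading 225 -> 90
RT 90: heading 90 -> 0
RT 135: heading 0 -> 225
RT 45: heading 225 -> 180
Final: pos=(-1.282,-10.182), heading=180, 3 segment(s) drawn

Segment endpoints: x in {-1.282, 0, 4.5, 8.9}, y in {-10.182, 0}
xmin=-1.282, ymin=-10.182, xmax=8.9, ymax=0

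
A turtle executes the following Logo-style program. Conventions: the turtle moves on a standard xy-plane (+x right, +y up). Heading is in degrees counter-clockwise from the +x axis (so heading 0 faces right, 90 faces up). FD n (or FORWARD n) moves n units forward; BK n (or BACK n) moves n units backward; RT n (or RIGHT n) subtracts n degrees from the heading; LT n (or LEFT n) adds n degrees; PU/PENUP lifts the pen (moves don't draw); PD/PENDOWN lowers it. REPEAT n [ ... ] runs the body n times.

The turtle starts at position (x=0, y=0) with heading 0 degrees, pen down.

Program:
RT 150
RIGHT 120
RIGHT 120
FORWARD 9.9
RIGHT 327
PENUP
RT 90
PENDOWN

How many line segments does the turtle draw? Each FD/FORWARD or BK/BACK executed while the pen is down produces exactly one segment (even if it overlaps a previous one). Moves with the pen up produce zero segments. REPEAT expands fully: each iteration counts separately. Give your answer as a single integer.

Answer: 1

Derivation:
Executing turtle program step by step:
Start: pos=(0,0), heading=0, pen down
RT 150: heading 0 -> 210
RT 120: heading 210 -> 90
RT 120: heading 90 -> 330
FD 9.9: (0,0) -> (8.574,-4.95) [heading=330, draw]
RT 327: heading 330 -> 3
PU: pen up
RT 90: heading 3 -> 273
PD: pen down
Final: pos=(8.574,-4.95), heading=273, 1 segment(s) drawn
Segments drawn: 1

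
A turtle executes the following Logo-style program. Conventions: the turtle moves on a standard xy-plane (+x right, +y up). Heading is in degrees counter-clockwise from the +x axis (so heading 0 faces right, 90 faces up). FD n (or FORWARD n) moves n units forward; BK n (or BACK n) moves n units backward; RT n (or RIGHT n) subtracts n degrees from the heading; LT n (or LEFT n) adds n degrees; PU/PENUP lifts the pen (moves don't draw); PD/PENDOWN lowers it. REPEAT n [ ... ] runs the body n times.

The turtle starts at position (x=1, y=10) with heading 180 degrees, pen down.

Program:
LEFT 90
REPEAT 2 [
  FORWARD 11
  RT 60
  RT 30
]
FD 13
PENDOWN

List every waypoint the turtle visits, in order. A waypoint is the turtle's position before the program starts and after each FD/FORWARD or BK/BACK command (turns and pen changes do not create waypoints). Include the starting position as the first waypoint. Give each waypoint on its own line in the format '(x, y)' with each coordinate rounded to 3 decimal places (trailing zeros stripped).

Executing turtle program step by step:
Start: pos=(1,10), heading=180, pen down
LT 90: heading 180 -> 270
REPEAT 2 [
  -- iteration 1/2 --
  FD 11: (1,10) -> (1,-1) [heading=270, draw]
  RT 60: heading 270 -> 210
  RT 30: heading 210 -> 180
  -- iteration 2/2 --
  FD 11: (1,-1) -> (-10,-1) [heading=180, draw]
  RT 60: heading 180 -> 120
  RT 30: heading 120 -> 90
]
FD 13: (-10,-1) -> (-10,12) [heading=90, draw]
PD: pen down
Final: pos=(-10,12), heading=90, 3 segment(s) drawn
Waypoints (4 total):
(1, 10)
(1, -1)
(-10, -1)
(-10, 12)

Answer: (1, 10)
(1, -1)
(-10, -1)
(-10, 12)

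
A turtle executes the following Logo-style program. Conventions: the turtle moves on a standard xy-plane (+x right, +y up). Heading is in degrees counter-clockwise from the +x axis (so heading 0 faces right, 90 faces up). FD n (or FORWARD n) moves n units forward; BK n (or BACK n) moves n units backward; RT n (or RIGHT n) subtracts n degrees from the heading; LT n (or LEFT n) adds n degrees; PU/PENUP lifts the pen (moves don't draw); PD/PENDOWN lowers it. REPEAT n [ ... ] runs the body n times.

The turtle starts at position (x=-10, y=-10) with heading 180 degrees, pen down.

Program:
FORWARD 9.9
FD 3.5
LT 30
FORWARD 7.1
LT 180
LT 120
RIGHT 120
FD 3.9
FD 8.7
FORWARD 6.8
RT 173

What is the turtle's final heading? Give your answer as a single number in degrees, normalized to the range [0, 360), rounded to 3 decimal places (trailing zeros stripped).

Answer: 217

Derivation:
Executing turtle program step by step:
Start: pos=(-10,-10), heading=180, pen down
FD 9.9: (-10,-10) -> (-19.9,-10) [heading=180, draw]
FD 3.5: (-19.9,-10) -> (-23.4,-10) [heading=180, draw]
LT 30: heading 180 -> 210
FD 7.1: (-23.4,-10) -> (-29.549,-13.55) [heading=210, draw]
LT 180: heading 210 -> 30
LT 120: heading 30 -> 150
RT 120: heading 150 -> 30
FD 3.9: (-29.549,-13.55) -> (-26.171,-11.6) [heading=30, draw]
FD 8.7: (-26.171,-11.6) -> (-18.637,-7.25) [heading=30, draw]
FD 6.8: (-18.637,-7.25) -> (-12.748,-3.85) [heading=30, draw]
RT 173: heading 30 -> 217
Final: pos=(-12.748,-3.85), heading=217, 6 segment(s) drawn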